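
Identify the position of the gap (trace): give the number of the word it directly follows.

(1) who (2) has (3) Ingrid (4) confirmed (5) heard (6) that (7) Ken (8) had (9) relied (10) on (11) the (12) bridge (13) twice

4

The displaced element is "who" (word 1).
It is linked across 1 clause boundary (Ø).
It functions as the subject of "heard", so the gap sits immediately after word 4 ("confirmed").
Base order: Ingrid has confirmed that who heard that Ken had relied on the bridge twice.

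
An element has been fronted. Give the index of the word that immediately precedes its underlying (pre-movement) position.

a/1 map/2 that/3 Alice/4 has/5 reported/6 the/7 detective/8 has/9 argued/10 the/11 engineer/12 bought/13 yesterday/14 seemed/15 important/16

13

The displaced element is "a map" (word 2).
It is linked across 2 clause boundaries (Ø → Ø).
It functions as the direct object of "bought", so the gap sits immediately after word 13 ("bought").
Base order: Alice has reported the detective has argued the engineer bought a map yesterday.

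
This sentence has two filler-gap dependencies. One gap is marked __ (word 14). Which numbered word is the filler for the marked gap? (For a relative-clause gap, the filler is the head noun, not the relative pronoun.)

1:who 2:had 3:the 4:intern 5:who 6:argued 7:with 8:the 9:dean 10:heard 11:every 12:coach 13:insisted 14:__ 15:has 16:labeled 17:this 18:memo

The marked gap is the subject of "labeled".
Its filler is the fronted wh-phrase "who", at word 1.
(The other dependency links word 4 to a gap after word 5.)

1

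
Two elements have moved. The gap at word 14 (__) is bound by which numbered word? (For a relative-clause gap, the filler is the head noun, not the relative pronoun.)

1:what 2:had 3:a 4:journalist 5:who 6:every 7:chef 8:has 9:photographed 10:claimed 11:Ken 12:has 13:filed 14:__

The marked gap is the direct object of "filed".
Its filler is the fronted wh-phrase "what", at word 1.
(The other dependency links word 4 to a gap after word 9.)

1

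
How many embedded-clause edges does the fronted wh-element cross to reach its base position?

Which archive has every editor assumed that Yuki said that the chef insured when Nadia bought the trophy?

"which archive" is extracted from the object of "insured".
Boundaries crossed, outermost first: [that], [that] — 2 in total.

2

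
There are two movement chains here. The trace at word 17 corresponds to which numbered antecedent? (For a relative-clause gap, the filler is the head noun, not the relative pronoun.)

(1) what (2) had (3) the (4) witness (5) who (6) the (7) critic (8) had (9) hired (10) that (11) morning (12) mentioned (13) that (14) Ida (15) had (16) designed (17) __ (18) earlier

The marked gap is the direct object of "designed".
Its filler is the fronted wh-phrase "what", at word 1.
(The other dependency links word 4 to a gap after word 9.)

1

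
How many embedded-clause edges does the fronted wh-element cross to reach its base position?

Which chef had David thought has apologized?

1

"which chef" is extracted from the subject of "apologized".
Boundaries crossed, outermost first: [Ø] — 1 in total.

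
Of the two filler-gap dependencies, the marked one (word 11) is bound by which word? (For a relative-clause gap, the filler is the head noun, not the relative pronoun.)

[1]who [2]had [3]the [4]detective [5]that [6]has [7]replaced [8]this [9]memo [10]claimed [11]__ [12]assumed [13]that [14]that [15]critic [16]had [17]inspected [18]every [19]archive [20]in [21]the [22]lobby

1

The marked gap is the subject of "assumed".
Its filler is the fronted wh-phrase "who", at word 1.
(The other dependency links word 4 to a gap after word 5.)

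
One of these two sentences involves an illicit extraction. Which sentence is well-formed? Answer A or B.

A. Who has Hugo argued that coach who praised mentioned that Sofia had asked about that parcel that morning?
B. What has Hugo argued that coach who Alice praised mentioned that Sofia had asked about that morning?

B

In A, the wh-phrase is extracted from inside a complex-NP island (relative clause) (introduced by "who"), which blocks movement.
In B, the extraction path crosses only that-complement boundaries, which are transparent.
So B is grammatical.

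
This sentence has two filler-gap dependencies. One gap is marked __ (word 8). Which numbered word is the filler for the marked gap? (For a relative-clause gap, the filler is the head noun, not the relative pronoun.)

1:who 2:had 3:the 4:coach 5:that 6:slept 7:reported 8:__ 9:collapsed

1

The marked gap is the subject of "collapsed".
Its filler is the fronted wh-phrase "who", at word 1.
(The other dependency links word 4 to a gap after word 5.)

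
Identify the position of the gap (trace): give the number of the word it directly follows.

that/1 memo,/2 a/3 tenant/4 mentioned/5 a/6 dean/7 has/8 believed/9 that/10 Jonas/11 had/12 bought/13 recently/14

The displaced element is "that memo" (word 2).
It is linked across 2 clause boundaries (Ø → that).
It functions as the direct object of "bought", so the gap sits immediately after word 13 ("bought").
Base order: A tenant mentioned a dean has believed that Jonas had bought that memo recently.

13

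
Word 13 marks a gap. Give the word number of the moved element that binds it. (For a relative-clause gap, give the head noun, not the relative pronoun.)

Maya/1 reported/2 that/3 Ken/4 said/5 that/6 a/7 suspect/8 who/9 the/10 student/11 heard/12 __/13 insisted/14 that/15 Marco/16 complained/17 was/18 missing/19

8

The gap at 13 is the subject of "insisted", inside a relative clause.
The relative pronoun is "who" (word 9); it is bound by the head noun immediately before it.
Its filler is the head noun "suspect", at word 8.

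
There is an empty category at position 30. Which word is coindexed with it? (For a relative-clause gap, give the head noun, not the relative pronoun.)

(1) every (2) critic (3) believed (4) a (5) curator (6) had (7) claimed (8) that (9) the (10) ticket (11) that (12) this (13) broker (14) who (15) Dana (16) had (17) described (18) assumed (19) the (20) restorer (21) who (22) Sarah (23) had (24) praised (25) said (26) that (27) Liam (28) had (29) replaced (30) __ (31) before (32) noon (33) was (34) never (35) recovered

The gap at 30 is the object of "replaced", inside a relative clause.
The relative pronoun is "that" (word 11); it is bound by the head noun immediately before it.
Its filler is the head noun "ticket", at word 10.

10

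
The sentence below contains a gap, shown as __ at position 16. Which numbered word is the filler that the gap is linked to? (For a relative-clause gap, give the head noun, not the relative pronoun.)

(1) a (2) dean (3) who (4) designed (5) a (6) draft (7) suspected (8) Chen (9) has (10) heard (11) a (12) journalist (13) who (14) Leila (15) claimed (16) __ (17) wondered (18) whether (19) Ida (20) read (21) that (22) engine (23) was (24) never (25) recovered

The gap at 16 is the subject of "wondered", inside a relative clause.
The relative pronoun is "who" (word 13); it is bound by the head noun immediately before it.
Its filler is the head noun "journalist", at word 12.

12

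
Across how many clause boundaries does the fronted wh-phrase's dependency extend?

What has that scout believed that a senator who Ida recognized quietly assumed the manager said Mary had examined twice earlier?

3

"what" is extracted from the object of "examined".
Boundaries crossed, outermost first: [that], [Ø], [Ø] — 3 in total.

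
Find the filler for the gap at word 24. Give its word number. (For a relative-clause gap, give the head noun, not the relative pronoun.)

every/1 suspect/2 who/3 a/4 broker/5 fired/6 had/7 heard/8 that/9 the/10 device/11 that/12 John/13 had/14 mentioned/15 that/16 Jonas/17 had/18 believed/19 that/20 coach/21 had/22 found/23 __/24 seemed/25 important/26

11

The gap at 24 is the object of "found", inside a relative clause.
The relative pronoun is "that" (word 12); it is bound by the head noun immediately before it.
Its filler is the head noun "device", at word 11.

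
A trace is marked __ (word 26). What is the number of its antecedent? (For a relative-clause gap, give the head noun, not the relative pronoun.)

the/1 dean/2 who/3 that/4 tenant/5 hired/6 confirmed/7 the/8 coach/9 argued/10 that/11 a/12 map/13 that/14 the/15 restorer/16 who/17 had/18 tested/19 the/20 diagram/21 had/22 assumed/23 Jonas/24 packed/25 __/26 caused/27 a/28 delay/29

The gap at 26 is the object of "packed", inside a relative clause.
The relative pronoun is "that" (word 14); it is bound by the head noun immediately before it.
Its filler is the head noun "map", at word 13.

13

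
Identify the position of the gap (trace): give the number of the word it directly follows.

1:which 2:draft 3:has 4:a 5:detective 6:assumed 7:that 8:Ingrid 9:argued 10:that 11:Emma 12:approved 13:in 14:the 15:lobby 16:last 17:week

The displaced element is "which draft" (word 2).
It is linked across 2 clause boundaries (that → that).
It functions as the direct object of "approved", so the gap sits immediately after word 12 ("approved").
Base order: A detective has assumed that Ingrid argued that Emma approved which draft in the lobby last week.

12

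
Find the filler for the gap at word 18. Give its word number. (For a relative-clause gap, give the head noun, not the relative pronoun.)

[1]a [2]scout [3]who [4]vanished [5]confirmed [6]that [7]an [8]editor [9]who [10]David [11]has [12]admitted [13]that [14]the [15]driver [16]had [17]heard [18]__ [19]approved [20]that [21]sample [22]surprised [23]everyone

8

The gap at 18 is the subject of "approved", inside a relative clause.
The relative pronoun is "who" (word 9); it is bound by the head noun immediately before it.
Its filler is the head noun "editor", at word 8.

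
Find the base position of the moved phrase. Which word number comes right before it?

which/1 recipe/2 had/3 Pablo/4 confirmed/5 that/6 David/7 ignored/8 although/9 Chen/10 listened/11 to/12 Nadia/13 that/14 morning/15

8

The displaced element is "which recipe" (word 2).
It is linked across 1 clause boundary (that).
It functions as the direct object of "ignored", so the gap sits immediately after word 8 ("ignored").
Base order: Pablo had confirmed that David ignored which recipe although Chen listened to Nadia that morning.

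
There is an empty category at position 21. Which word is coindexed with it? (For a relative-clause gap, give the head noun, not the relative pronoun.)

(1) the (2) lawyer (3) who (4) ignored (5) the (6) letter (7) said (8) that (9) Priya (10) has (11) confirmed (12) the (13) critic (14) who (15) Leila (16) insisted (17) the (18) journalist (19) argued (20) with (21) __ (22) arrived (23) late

The gap at 21 is the prepositional object of "argued", inside a relative clause.
The relative pronoun is "who" (word 14); it is bound by the head noun immediately before it.
Its filler is the head noun "critic", at word 13.

13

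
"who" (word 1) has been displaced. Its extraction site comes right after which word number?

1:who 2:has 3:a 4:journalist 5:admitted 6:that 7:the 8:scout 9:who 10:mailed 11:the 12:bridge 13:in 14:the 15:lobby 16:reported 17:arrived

16

The displaced element is "who" (word 1).
It is linked across 2 clause boundaries (that → Ø).
It functions as the subject of "arrived", so the gap sits immediately after word 16 ("reported").
Base order: A journalist has admitted that the scout who mailed the bridge in the lobby reported who arrived.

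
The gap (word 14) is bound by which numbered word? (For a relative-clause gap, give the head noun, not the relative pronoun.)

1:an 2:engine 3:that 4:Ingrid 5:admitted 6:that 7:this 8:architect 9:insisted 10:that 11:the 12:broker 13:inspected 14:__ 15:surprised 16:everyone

2

The gap at 14 is the object of "inspected", inside a relative clause.
The relative pronoun is "that" (word 3); it is bound by the head noun immediately before it.
Its filler is the head noun "engine", at word 2.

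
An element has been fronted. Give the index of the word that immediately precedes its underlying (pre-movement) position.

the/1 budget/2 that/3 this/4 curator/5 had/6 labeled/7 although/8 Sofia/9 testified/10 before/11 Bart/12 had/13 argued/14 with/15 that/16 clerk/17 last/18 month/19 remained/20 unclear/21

7

The displaced element is "the budget" (word 2).
It functions as the direct object of "labeled", so the gap sits immediately after word 7 ("labeled").
Base order: This curator had labeled the budget although Sofia testified before Bart had argued with that clerk last month.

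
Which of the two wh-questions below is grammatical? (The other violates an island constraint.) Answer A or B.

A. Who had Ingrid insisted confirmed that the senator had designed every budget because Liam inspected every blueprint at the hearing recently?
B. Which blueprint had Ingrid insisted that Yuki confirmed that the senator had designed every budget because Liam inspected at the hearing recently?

A

In B, the wh-phrase is extracted from inside an adjunct island (introduced by "because"), which blocks movement.
In A, the extraction path crosses only that-complement boundaries, which are transparent.
So A is grammatical.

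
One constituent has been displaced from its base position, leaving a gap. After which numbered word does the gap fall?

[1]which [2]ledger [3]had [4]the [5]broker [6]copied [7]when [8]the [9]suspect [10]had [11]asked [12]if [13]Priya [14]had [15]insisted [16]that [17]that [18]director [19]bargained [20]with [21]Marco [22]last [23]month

The displaced element is "which ledger" (word 2).
It functions as the direct object of "copied", so the gap sits immediately after word 6 ("copied").
Base order: The broker had copied which ledger when the suspect had asked if Priya had insisted that that director bargained with Marco last month.

6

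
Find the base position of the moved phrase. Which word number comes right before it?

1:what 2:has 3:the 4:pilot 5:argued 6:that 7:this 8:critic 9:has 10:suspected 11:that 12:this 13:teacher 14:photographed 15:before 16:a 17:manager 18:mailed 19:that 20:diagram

The displaced element is "what" (word 1).
It is linked across 2 clause boundaries (that → that).
It functions as the direct object of "photographed", so the gap sits immediately after word 14 ("photographed").
Base order: The pilot has argued that this critic has suspected that this teacher photographed what before a manager mailed that diagram.

14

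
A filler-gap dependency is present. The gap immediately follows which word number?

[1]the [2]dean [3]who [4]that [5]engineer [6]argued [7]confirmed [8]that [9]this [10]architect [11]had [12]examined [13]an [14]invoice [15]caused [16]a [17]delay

6

The displaced element is "the dean" (word 2).
It is linked across 1 clause boundary (Ø).
It functions as the subject of "confirmed", so the gap sits immediately after word 6 ("argued").
Base order: That engineer argued the dean confirmed that this architect had examined an invoice.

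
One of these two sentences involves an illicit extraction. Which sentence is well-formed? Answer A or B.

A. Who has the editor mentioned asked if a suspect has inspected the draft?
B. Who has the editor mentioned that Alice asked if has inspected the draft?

In B, the wh-phrase is extracted from inside a wh-island (introduced by "if"), which blocks movement.
In A, the extraction path crosses only that-complement boundaries, which are transparent.
So A is grammatical.

A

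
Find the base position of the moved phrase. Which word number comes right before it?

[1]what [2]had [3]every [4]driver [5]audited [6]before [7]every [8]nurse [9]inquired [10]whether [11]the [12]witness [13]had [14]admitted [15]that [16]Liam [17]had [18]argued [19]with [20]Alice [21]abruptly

The displaced element is "what" (word 1).
It functions as the direct object of "audited", so the gap sits immediately after word 5 ("audited").
Base order: Every driver had audited what before every nurse inquired whether the witness had admitted that Liam had argued with Alice abruptly.

5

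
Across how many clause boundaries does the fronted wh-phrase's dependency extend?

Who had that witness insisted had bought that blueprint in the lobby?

"who" is extracted from the subject of "bought".
Boundaries crossed, outermost first: [Ø] — 1 in total.

1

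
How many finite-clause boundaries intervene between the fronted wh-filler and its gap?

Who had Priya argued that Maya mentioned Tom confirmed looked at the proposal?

"who" is extracted from the subject of "looked".
Boundaries crossed, outermost first: [that], [Ø], [Ø] — 3 in total.

3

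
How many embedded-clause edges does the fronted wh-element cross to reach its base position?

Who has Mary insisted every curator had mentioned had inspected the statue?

"who" is extracted from the subject of "inspected".
Boundaries crossed, outermost first: [Ø], [Ø] — 2 in total.

2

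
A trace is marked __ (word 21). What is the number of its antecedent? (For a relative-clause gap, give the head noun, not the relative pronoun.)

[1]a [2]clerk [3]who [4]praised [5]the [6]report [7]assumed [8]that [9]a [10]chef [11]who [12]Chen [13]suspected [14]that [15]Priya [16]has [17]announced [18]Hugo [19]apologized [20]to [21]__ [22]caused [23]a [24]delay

The gap at 21 is the prepositional object of "apologized", inside a relative clause.
The relative pronoun is "who" (word 11); it is bound by the head noun immediately before it.
Its filler is the head noun "chef", at word 10.

10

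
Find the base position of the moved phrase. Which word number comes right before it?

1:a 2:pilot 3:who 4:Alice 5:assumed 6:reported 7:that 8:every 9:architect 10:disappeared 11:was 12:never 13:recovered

The displaced element is "a pilot" (word 2).
It is linked across 1 clause boundary (Ø).
It functions as the subject of "reported", so the gap sits immediately after word 5 ("assumed").
Base order: Alice assumed a pilot reported that every architect disappeared.

5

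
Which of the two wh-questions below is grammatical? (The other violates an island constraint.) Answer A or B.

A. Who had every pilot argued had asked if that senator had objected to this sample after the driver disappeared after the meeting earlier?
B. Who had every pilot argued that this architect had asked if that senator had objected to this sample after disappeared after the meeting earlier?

In B, the wh-phrase is extracted from inside a wh-island (introduced by "if"), which blocks movement.
In A, the extraction path crosses only that-complement boundaries, which are transparent.
So A is grammatical.

A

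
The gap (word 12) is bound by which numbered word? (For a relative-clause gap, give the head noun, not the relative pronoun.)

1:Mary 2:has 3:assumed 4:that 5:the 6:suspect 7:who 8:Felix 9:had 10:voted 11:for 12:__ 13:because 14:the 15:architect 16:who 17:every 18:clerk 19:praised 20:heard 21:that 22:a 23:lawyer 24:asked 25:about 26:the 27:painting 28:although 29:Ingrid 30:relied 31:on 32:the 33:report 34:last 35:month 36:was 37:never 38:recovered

6

The gap at 12 is the prepositional object of "voted", inside a relative clause.
The relative pronoun is "who" (word 7); it is bound by the head noun immediately before it.
Its filler is the head noun "suspect", at word 6.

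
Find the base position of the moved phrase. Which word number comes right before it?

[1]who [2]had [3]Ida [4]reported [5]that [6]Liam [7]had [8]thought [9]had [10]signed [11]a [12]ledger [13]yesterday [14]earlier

8

The displaced element is "who" (word 1).
It is linked across 2 clause boundaries (that → Ø).
It functions as the subject of "signed", so the gap sits immediately after word 8 ("thought").
Base order: Ida had reported that Liam had thought that who had signed a ledger yesterday earlier.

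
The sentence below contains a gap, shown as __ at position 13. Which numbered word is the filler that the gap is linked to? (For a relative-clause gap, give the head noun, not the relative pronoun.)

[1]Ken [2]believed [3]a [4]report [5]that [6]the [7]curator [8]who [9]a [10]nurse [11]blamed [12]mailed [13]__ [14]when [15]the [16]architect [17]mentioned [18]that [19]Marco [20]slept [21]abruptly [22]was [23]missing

The gap at 13 is the object of "mailed", inside a relative clause.
The relative pronoun is "that" (word 5); it is bound by the head noun immediately before it.
Its filler is the head noun "report", at word 4.

4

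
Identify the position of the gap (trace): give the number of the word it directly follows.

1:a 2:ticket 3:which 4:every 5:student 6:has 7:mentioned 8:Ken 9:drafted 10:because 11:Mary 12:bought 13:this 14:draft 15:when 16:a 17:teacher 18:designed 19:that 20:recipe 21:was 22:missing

9

The displaced element is "a ticket" (word 2).
It is linked across 1 clause boundary (Ø).
It functions as the direct object of "drafted", so the gap sits immediately after word 9 ("drafted").
Base order: Every student has mentioned Ken drafted a ticket because Mary bought this draft when a teacher designed that recipe.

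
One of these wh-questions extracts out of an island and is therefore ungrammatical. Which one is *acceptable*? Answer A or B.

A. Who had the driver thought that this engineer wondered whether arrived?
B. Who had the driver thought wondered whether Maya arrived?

B

In A, the wh-phrase is extracted from inside a wh-island (introduced by "whether"), which blocks movement.
In B, the extraction path crosses only that-complement boundaries, which are transparent.
So B is grammatical.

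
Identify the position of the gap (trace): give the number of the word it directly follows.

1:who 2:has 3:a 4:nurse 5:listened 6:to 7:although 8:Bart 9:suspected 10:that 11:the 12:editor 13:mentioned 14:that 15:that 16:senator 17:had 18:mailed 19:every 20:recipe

The displaced element is "who" (word 1).
It functions as the object of the preposition "to" of "listened", so the gap sits immediately after word 6 ("to").
Base order: A nurse has listened to who although Bart suspected that the editor mentioned that that senator had mailed every recipe.

6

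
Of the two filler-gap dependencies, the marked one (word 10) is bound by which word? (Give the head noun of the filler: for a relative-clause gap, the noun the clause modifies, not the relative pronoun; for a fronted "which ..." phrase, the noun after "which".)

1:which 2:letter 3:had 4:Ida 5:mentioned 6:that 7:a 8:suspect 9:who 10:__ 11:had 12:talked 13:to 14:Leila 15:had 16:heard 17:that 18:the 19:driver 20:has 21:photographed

The marked gap is inside the relative clause, the subject of "talked".
Its filler is the head noun "suspect" (via "who"), at word 8.
(The other dependency links word 2 to a gap after word 21.)

8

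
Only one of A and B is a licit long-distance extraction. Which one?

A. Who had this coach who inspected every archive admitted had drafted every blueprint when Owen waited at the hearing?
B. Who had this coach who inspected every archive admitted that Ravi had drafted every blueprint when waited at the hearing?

A

In B, the wh-phrase is extracted from inside an adjunct island (introduced by "when"), which blocks movement.
In A, the extraction path crosses only that-complement boundaries, which are transparent.
So A is grammatical.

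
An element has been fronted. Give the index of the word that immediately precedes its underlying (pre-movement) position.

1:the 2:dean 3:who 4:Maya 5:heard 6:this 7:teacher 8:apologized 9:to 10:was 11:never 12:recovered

9

The displaced element is "the dean" (word 2).
It is linked across 1 clause boundary (Ø).
It functions as the object of the preposition "to" of "apologized", so the gap sits immediately after word 9 ("to").
Base order: Maya heard this teacher apologized to the dean.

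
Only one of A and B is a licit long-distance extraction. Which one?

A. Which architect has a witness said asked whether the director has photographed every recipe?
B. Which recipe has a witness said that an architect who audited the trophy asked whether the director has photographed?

A

In B, the wh-phrase is extracted from inside a wh-island (introduced by "whether"), which blocks movement.
In A, the extraction path crosses only that-complement boundaries, which are transparent.
So A is grammatical.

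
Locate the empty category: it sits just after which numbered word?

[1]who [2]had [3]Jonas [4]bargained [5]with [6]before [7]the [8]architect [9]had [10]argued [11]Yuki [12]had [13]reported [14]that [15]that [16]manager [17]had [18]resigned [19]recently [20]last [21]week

The displaced element is "who" (word 1).
It functions as the object of the preposition "with" of "bargained", so the gap sits immediately after word 5 ("with").
Base order: Jonas had bargained with who before the architect had argued Yuki had reported that that manager had resigned recently last week.

5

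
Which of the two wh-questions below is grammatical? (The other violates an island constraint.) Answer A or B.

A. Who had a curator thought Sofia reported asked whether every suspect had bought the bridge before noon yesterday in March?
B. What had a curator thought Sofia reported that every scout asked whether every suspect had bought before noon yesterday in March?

A

In B, the wh-phrase is extracted from inside a wh-island (introduced by "whether"), which blocks movement.
In A, the extraction path crosses only that-complement boundaries, which are transparent.
So A is grammatical.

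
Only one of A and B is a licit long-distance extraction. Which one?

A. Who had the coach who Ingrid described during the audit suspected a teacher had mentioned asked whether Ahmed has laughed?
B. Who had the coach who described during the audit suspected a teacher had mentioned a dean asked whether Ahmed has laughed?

A

In B, the wh-phrase is extracted from inside a complex-NP island (relative clause) (introduced by "who"), which blocks movement.
In A, the extraction path crosses only that-complement boundaries, which are transparent.
So A is grammatical.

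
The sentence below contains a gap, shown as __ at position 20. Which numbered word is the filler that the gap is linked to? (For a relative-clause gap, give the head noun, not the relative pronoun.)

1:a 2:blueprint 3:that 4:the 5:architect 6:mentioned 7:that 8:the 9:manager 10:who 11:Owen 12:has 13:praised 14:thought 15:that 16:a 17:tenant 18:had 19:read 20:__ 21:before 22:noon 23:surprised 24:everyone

2

The gap at 20 is the object of "read", inside a relative clause.
The relative pronoun is "that" (word 3); it is bound by the head noun immediately before it.
Its filler is the head noun "blueprint", at word 2.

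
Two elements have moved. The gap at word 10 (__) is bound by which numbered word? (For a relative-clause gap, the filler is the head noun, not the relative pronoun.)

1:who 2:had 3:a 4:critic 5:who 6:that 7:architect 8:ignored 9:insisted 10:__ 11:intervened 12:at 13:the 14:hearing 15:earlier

The marked gap is the subject of "intervened".
Its filler is the fronted wh-phrase "who", at word 1.
(The other dependency links word 4 to a gap after word 8.)

1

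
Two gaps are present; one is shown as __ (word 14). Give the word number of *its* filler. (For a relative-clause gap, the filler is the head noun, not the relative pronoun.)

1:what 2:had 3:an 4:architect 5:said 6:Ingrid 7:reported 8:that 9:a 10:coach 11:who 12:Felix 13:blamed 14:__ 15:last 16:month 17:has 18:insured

The marked gap is inside the relative clause, the direct object of "blamed".
Its filler is the head noun "coach" (via "who"), at word 10.
(The other dependency links word 1 to a gap after word 18.)

10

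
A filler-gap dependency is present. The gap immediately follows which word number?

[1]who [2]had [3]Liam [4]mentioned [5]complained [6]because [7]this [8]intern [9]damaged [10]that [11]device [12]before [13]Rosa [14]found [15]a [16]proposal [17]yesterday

4

The displaced element is "who" (word 1).
It is linked across 1 clause boundary (Ø).
It functions as the subject of "complained", so the gap sits immediately after word 4 ("mentioned").
Base order: Liam had mentioned who complained because this intern damaged that device before Rosa found a proposal yesterday.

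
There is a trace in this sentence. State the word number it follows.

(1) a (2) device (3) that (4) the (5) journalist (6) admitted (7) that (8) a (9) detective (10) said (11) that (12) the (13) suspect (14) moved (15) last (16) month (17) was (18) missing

14

The displaced element is "a device" (word 2).
It is linked across 2 clause boundaries (that → that).
It functions as the direct object of "moved", so the gap sits immediately after word 14 ("moved").
Base order: The journalist admitted that a detective said that the suspect moved a device last month.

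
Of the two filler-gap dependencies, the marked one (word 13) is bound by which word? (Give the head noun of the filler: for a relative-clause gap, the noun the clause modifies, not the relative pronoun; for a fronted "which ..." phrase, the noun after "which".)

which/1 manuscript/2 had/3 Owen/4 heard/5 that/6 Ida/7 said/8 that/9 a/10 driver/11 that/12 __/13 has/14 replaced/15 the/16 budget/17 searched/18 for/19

11

The marked gap is inside the relative clause, the subject of "replaced".
Its filler is the head noun "driver" (via "that"), at word 11.
(The other dependency links word 2 to a gap after word 19.)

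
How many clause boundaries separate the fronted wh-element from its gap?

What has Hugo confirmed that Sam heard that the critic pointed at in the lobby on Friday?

"what" is extracted from the PP object of "pointed".
Boundaries crossed, outermost first: [that], [that] — 2 in total.

2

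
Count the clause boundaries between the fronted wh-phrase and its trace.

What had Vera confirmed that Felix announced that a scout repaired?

2

"what" is extracted from the object of "repaired".
Boundaries crossed, outermost first: [that], [that] — 2 in total.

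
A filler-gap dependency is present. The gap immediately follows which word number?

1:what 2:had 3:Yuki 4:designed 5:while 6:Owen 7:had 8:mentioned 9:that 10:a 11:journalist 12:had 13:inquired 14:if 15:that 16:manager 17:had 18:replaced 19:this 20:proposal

4

The displaced element is "what" (word 1).
It functions as the direct object of "designed", so the gap sits immediately after word 4 ("designed").
Base order: Yuki had designed what while Owen had mentioned that a journalist had inquired if that manager had replaced this proposal.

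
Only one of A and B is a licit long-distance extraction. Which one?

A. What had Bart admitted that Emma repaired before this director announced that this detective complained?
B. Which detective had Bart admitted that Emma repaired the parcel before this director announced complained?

A

In B, the wh-phrase is extracted from inside an adjunct island (introduced by "before"), which blocks movement.
In A, the extraction path crosses only that-complement boundaries, which are transparent.
So A is grammatical.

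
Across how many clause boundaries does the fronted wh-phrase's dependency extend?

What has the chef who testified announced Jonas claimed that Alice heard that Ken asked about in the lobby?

"what" is extracted from the PP object of "asked".
Boundaries crossed, outermost first: [Ø], [that], [that] — 3 in total.

3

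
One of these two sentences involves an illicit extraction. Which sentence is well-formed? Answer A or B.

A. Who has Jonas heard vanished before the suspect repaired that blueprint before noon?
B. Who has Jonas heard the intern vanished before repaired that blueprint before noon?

In B, the wh-phrase is extracted from inside an adjunct island (introduced by "before"), which blocks movement.
In A, the extraction path crosses only that-complement boundaries, which are transparent.
So A is grammatical.

A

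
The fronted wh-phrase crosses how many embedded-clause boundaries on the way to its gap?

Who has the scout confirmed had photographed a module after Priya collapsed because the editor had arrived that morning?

1

"who" is extracted from the subject of "photographed".
Boundaries crossed, outermost first: [Ø] — 1 in total.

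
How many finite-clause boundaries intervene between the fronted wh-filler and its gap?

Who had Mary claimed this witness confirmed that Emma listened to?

"who" is extracted from the PP object of "listened".
Boundaries crossed, outermost first: [Ø], [that] — 2 in total.

2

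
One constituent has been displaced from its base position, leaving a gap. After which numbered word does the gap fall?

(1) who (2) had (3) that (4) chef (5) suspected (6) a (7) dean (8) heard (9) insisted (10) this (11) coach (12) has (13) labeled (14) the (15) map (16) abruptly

The displaced element is "who" (word 1).
It is linked across 2 clause boundaries (Ø → Ø).
It functions as the subject of "insisted", so the gap sits immediately after word 8 ("heard").
Base order: That chef had suspected a dean heard that who insisted this coach has labeled the map abruptly.

8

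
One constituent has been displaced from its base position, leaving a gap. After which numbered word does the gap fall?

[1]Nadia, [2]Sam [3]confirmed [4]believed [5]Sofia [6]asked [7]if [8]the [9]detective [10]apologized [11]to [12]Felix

3

The displaced element is "Nadia" (word 1).
It is linked across 1 clause boundary (Ø).
It functions as the subject of "believed", so the gap sits immediately after word 3 ("confirmed").
Base order: Sam confirmed that Nadia believed Sofia asked if the detective apologized to Felix.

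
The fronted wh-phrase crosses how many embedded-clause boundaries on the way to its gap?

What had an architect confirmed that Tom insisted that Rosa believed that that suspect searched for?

"what" is extracted from the PP object of "searched".
Boundaries crossed, outermost first: [that], [that], [that] — 3 in total.

3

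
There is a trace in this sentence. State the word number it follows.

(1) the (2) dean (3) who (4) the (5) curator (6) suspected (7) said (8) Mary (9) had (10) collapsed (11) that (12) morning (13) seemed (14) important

6

The displaced element is "the dean" (word 2).
It is linked across 1 clause boundary (Ø).
It functions as the subject of "said", so the gap sits immediately after word 6 ("suspected").
Base order: The curator suspected that the dean said Mary had collapsed that morning.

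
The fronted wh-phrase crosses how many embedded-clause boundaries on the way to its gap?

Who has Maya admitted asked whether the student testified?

"who" is extracted from the subject of "asked".
Boundaries crossed, outermost first: [Ø] — 1 in total.

1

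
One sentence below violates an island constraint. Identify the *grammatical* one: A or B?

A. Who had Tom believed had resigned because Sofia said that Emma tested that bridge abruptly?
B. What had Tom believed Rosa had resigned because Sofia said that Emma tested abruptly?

A

In B, the wh-phrase is extracted from inside an adjunct island (introduced by "because"), which blocks movement.
In A, the extraction path crosses only that-complement boundaries, which are transparent.
So A is grammatical.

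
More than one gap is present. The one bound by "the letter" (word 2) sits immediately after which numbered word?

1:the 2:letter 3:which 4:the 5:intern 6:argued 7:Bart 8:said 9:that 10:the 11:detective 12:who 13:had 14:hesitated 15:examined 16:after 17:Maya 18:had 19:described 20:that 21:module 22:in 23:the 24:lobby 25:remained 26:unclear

The displaced element is "the letter" (word 2).
It is linked across 2 clause boundaries (Ø → that).
It functions as the direct object of "examined", so the gap sits immediately after word 15 ("examined").
Base order: The intern argued Bart said that the detective who had hesitated examined the letter after Maya had described that module in the lobby.

15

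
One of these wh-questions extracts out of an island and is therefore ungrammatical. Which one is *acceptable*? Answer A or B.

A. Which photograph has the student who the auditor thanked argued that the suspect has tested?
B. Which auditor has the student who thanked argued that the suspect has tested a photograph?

A

In B, the wh-phrase is extracted from inside a complex-NP island (relative clause) (introduced by "who"), which blocks movement.
In A, the extraction path crosses only that-complement boundaries, which are transparent.
So A is grammatical.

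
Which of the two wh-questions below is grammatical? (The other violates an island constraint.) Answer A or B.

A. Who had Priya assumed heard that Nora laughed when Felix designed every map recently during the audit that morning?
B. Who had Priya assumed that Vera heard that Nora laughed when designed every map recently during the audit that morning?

A

In B, the wh-phrase is extracted from inside an adjunct island (introduced by "when"), which blocks movement.
In A, the extraction path crosses only that-complement boundaries, which are transparent.
So A is grammatical.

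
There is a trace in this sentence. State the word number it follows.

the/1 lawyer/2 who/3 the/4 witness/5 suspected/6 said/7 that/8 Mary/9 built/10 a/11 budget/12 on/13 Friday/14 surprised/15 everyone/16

6

The displaced element is "the lawyer" (word 2).
It is linked across 1 clause boundary (Ø).
It functions as the subject of "said", so the gap sits immediately after word 6 ("suspected").
Base order: The witness suspected that the lawyer said that Mary built a budget on Friday.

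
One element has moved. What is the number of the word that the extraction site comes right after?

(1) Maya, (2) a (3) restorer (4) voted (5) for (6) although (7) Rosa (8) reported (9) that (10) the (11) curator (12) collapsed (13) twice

The displaced element is "Maya" (word 1).
It functions as the object of the preposition "for" of "voted", so the gap sits immediately after word 5 ("for").
Base order: A restorer voted for Maya although Rosa reported that the curator collapsed twice.

5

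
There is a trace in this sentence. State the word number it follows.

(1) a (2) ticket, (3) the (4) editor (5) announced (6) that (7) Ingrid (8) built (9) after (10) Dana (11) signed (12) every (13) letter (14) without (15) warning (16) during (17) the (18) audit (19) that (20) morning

The displaced element is "a ticket" (word 2).
It is linked across 1 clause boundary (that).
It functions as the direct object of "built", so the gap sits immediately after word 8 ("built").
Base order: The editor announced that Ingrid built a ticket after Dana signed every letter without warning during the audit that morning.

8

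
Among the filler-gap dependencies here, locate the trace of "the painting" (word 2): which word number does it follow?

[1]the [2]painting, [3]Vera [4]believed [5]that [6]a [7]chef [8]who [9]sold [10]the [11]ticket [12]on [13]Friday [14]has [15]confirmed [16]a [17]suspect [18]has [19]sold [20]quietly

19

The displaced element is "the painting" (word 2).
It is linked across 2 clause boundaries (that → Ø).
It functions as the direct object of "sold", so the gap sits immediately after word 19 ("sold").
Base order: Vera believed that a chef who sold the ticket on Friday has confirmed a suspect has sold the painting quietly.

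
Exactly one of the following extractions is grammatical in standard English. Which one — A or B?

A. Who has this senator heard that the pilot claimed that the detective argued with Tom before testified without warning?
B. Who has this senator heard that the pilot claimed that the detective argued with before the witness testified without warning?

B

In A, the wh-phrase is extracted from inside an adjunct island (introduced by "before"), which blocks movement.
In B, the extraction path crosses only that-complement boundaries, which are transparent.
So B is grammatical.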